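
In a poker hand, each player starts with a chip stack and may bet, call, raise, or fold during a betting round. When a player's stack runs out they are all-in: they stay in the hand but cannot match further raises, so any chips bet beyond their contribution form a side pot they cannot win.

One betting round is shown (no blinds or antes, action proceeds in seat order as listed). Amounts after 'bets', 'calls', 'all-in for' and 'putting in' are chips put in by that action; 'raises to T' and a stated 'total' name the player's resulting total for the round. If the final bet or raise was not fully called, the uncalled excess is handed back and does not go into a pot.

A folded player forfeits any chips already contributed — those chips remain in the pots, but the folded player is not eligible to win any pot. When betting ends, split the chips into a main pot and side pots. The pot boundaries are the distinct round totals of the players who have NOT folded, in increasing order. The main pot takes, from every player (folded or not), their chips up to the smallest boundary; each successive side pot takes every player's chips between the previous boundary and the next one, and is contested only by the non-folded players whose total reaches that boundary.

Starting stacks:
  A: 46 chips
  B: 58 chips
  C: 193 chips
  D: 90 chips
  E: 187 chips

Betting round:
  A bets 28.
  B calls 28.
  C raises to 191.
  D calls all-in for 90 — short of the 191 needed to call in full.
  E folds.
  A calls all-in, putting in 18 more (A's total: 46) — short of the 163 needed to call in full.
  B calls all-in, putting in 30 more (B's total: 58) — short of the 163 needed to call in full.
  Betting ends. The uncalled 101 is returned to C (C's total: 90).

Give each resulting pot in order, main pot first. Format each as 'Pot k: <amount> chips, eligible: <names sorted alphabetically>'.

Pot 1: 184 chips, eligible: A, B, C, D
Pot 2: 36 chips, eligible: B, C, D
Pot 3: 64 chips, eligible: C, D

Derivation:
Contributions (after 101 returned to C): A=46, B=58, C=90, D=90
Folded: E
Pot levels (distinct totals of non-folded players): 46, 58, 90
Layer 1-46: 46 each from A, B, C, D = 46*4 = 184 chips; eligible A, B, C, D
Layer 47-58: 12 each from B, C, D = 12*3 = 36 chips; eligible B, C, D
Layer 59-90: 32 each from C, D = 32*2 = 64 chips; eligible C, D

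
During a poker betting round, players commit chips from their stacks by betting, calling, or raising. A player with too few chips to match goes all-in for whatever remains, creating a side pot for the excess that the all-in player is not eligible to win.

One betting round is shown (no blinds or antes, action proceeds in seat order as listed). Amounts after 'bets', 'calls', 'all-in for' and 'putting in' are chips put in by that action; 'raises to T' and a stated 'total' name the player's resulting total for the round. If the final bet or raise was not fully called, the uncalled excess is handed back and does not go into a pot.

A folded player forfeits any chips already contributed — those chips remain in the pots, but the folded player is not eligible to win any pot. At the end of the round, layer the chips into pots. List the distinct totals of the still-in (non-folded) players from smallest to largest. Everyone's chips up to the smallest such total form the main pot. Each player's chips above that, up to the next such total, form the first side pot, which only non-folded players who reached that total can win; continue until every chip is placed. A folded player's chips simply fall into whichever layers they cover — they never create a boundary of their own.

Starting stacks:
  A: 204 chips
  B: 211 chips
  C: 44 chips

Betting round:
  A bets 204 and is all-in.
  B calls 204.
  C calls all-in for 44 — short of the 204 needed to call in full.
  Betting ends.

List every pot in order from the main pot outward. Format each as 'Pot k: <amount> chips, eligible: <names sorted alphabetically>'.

Pot 1: 132 chips, eligible: A, B, C
Pot 2: 320 chips, eligible: A, B

Derivation:
Contributions: A=204, B=204, C=44
Pot levels (distinct totals of non-folded players): 44, 204
Layer 1-44: 44 each from A, B, C = 44*3 = 132 chips; eligible A, B, C
Layer 45-204: 160 each from A, B = 160*2 = 320 chips; eligible A, B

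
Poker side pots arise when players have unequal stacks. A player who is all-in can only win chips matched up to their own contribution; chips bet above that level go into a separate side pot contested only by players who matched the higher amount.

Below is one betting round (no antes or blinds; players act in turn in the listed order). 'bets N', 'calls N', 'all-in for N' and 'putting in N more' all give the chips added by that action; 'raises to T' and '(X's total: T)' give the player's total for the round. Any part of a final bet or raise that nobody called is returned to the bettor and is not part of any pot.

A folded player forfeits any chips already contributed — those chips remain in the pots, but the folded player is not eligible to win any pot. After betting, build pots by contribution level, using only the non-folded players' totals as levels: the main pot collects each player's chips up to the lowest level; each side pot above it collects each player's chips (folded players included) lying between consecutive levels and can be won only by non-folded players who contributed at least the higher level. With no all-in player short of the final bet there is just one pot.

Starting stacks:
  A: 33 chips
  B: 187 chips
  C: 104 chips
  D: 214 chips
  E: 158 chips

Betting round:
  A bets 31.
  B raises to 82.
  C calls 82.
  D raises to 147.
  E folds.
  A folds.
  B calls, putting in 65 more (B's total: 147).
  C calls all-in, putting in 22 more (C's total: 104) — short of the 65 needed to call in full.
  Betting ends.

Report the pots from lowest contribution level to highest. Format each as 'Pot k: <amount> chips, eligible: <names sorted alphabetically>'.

Pot 1: 343 chips, eligible: B, C, D
Pot 2: 86 chips, eligible: B, D

Derivation:
Contributions: A=31, B=147, C=104, D=147
Folded: A, E
Pot levels (distinct totals of non-folded players): 104, 147
Layer 1-104: A 31 + B 104 + C 104 + D 104 = 343 chips; eligible B, C, D
Layer 105-147: 43 each from B, D = 43*2 = 86 chips; eligible B, D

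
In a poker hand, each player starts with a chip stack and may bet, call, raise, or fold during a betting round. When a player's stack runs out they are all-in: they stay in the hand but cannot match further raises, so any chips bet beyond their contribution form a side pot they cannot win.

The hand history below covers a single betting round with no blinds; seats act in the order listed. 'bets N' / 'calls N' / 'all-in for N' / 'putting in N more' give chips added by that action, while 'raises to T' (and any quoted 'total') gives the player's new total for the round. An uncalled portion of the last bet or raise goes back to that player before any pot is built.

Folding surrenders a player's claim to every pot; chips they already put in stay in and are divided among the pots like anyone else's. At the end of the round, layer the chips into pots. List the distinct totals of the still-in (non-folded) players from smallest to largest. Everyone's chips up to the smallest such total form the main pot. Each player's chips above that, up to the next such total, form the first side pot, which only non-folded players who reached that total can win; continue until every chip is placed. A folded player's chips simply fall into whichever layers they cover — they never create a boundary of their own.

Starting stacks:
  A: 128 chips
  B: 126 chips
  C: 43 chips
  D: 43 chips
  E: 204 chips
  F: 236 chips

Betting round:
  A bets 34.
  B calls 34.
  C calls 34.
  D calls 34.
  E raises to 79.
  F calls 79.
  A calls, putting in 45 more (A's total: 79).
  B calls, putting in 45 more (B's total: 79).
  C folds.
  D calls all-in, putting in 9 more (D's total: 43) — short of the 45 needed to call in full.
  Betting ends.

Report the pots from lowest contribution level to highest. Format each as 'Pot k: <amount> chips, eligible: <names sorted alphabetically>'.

Contributions: A=79, B=79, C=34, D=43, E=79, F=79
Folded: C
Pot levels (distinct totals of non-folded players): 43, 79
Layer 1-43: A 43 + B 43 + C 34 + D 43 + E 43 + F 43 = 249 chips; eligible A, B, D, E, F
Layer 44-79: 36 each from A, B, E, F = 36*4 = 144 chips; eligible A, B, E, F

Pot 1: 249 chips, eligible: A, B, D, E, F
Pot 2: 144 chips, eligible: A, B, E, F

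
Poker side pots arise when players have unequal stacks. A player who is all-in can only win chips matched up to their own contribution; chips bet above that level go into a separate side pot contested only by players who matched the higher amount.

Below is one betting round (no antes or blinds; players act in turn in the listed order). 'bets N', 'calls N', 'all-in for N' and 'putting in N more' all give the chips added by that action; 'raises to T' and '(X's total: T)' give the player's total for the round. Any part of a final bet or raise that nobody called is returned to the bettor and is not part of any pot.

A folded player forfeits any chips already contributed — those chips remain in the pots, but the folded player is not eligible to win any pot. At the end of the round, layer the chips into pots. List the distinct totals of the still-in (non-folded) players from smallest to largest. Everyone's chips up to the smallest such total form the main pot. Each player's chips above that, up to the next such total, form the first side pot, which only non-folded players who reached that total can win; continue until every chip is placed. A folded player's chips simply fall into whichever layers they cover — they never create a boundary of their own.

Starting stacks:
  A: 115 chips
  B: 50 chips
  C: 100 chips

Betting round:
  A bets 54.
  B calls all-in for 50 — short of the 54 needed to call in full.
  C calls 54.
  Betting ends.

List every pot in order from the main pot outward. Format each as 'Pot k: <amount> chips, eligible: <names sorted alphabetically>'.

Contributions: A=54, B=50, C=54
Pot levels (distinct totals of non-folded players): 50, 54
Layer 1-50: 50 each from A, B, C = 50*3 = 150 chips; eligible A, B, C
Layer 51-54: 4 each from A, C = 4*2 = 8 chips; eligible A, C

Pot 1: 150 chips, eligible: A, B, C
Pot 2: 8 chips, eligible: A, C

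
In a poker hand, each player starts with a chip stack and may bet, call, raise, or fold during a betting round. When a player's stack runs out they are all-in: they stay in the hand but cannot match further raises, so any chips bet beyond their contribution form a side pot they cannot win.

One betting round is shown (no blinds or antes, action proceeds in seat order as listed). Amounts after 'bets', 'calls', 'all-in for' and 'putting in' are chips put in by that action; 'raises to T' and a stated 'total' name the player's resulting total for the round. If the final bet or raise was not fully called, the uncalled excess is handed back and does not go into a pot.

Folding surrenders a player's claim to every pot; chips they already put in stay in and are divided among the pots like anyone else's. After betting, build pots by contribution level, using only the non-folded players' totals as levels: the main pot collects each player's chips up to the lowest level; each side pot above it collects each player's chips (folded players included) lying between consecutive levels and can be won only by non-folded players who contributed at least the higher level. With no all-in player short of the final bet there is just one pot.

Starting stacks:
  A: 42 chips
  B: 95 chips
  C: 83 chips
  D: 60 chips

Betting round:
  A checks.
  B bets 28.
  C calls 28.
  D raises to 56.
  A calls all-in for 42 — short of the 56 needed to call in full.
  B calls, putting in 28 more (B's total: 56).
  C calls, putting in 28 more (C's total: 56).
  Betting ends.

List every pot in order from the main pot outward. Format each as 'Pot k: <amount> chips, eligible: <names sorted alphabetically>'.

Contributions: A=42, B=56, C=56, D=56
Pot levels (distinct totals of non-folded players): 42, 56
Layer 1-42: 42 each from A, B, C, D = 42*4 = 168 chips; eligible A, B, C, D
Layer 43-56: 14 each from B, C, D = 14*3 = 42 chips; eligible B, C, D

Pot 1: 168 chips, eligible: A, B, C, D
Pot 2: 42 chips, eligible: B, C, D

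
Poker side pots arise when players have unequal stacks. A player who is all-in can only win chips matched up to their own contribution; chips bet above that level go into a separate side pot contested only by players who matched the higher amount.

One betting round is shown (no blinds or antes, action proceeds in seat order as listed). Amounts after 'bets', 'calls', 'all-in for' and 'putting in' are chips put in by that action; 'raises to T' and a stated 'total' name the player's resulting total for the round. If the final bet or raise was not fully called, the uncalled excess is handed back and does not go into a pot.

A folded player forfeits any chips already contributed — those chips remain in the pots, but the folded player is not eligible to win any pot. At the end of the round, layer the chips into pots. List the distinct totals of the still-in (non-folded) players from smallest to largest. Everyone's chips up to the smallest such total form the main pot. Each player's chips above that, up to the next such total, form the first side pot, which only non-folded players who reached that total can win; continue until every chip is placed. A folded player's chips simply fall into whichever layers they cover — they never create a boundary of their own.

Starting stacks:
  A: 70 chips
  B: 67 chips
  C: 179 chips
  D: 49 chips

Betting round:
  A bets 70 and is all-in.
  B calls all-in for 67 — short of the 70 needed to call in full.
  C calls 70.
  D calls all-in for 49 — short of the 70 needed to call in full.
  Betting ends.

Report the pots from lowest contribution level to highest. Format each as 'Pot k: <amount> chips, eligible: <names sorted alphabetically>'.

Contributions: A=70, B=67, C=70, D=49
Pot levels (distinct totals of non-folded players): 49, 67, 70
Layer 1-49: 49 each from A, B, C, D = 49*4 = 196 chips; eligible A, B, C, D
Layer 50-67: 18 each from A, B, C = 18*3 = 54 chips; eligible A, B, C
Layer 68-70: 3 each from A, C = 3*2 = 6 chips; eligible A, C

Pot 1: 196 chips, eligible: A, B, C, D
Pot 2: 54 chips, eligible: A, B, C
Pot 3: 6 chips, eligible: A, C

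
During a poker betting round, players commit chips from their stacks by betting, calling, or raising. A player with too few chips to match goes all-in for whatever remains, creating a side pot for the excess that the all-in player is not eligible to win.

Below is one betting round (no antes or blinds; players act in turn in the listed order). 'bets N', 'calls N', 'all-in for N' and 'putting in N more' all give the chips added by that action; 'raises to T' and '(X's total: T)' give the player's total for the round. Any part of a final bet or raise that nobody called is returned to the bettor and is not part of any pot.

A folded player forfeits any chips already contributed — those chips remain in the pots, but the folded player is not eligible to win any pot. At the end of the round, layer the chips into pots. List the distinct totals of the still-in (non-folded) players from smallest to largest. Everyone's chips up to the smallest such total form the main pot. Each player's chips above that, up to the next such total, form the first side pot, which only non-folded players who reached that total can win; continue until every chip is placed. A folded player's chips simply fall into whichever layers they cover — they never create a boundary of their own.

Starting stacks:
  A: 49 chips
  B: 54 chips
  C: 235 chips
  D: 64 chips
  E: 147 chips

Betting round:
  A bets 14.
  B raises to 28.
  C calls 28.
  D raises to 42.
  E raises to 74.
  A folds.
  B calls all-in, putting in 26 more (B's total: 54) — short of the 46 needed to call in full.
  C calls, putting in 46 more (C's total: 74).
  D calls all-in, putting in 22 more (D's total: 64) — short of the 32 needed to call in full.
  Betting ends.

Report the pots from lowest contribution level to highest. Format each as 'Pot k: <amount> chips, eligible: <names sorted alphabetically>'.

Contributions: A=14, B=54, C=74, D=64, E=74
Folded: A
Pot levels (distinct totals of non-folded players): 54, 64, 74
Layer 1-54: A 14 + B 54 + C 54 + D 54 + E 54 = 230 chips; eligible B, C, D, E
Layer 55-64: 10 each from C, D, E = 10*3 = 30 chips; eligible C, D, E
Layer 65-74: 10 each from C, E = 10*2 = 20 chips; eligible C, E

Pot 1: 230 chips, eligible: B, C, D, E
Pot 2: 30 chips, eligible: C, D, E
Pot 3: 20 chips, eligible: C, E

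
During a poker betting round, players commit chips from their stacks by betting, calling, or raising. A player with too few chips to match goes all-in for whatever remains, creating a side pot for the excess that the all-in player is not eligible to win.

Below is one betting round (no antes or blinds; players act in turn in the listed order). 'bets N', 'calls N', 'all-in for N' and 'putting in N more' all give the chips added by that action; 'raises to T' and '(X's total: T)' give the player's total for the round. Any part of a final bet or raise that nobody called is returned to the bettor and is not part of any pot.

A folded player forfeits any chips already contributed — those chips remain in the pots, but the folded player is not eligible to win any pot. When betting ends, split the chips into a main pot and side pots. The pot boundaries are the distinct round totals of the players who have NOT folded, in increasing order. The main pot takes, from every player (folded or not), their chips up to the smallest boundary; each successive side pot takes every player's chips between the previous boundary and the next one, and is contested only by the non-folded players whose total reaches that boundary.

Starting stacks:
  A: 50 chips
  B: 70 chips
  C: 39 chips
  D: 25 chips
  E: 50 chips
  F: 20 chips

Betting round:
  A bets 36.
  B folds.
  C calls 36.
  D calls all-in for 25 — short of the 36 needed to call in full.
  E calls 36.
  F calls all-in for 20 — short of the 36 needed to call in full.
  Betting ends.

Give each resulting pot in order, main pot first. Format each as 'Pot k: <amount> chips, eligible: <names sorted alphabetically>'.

Pot 1: 100 chips, eligible: A, C, D, E, F
Pot 2: 20 chips, eligible: A, C, D, E
Pot 3: 33 chips, eligible: A, C, E

Derivation:
Contributions: A=36, C=36, D=25, E=36, F=20
Folded: B
Pot levels (distinct totals of non-folded players): 20, 25, 36
Layer 1-20: 20 each from A, C, D, E, F = 20*5 = 100 chips; eligible A, C, D, E, F
Layer 21-25: 5 each from A, C, D, E = 5*4 = 20 chips; eligible A, C, D, E
Layer 26-36: 11 each from A, C, E = 11*3 = 33 chips; eligible A, C, E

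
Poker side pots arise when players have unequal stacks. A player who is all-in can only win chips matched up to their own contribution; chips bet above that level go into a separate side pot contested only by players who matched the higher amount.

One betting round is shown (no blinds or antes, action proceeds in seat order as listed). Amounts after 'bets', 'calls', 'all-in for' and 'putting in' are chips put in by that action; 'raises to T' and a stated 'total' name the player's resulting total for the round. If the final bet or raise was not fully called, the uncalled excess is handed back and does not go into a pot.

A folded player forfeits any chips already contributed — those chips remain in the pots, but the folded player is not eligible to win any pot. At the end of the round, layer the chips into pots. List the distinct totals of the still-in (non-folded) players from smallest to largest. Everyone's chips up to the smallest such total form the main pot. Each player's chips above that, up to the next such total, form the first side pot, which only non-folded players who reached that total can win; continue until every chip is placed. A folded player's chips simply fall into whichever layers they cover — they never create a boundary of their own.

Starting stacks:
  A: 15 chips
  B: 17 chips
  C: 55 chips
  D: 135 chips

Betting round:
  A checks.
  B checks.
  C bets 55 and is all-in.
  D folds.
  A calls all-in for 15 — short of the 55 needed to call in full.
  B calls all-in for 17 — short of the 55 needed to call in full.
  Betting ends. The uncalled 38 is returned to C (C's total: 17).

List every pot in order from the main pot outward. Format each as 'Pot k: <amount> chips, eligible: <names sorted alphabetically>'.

Contributions (after 38 returned to C): A=15, B=17, C=17
Folded: D
Pot levels (distinct totals of non-folded players): 15, 17
Layer 1-15: 15 each from A, B, C = 15*3 = 45 chips; eligible A, B, C
Layer 16-17: 2 each from B, C = 2*2 = 4 chips; eligible B, C

Pot 1: 45 chips, eligible: A, B, C
Pot 2: 4 chips, eligible: B, C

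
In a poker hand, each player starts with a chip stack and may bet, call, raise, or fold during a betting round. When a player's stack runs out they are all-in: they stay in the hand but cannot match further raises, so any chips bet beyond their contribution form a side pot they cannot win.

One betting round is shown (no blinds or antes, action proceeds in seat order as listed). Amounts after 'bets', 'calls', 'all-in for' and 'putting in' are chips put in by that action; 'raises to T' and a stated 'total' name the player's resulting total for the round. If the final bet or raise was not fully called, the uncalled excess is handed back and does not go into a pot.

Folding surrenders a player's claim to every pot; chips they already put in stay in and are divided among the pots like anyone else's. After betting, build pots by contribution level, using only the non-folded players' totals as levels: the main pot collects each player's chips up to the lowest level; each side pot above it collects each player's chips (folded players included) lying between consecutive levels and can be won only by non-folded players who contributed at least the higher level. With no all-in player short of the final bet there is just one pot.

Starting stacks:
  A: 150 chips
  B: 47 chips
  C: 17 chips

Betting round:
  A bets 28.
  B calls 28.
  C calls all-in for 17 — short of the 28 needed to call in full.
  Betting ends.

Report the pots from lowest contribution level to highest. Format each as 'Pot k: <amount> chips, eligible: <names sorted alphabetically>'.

Pot 1: 51 chips, eligible: A, B, C
Pot 2: 22 chips, eligible: A, B

Derivation:
Contributions: A=28, B=28, C=17
Pot levels (distinct totals of non-folded players): 17, 28
Layer 1-17: 17 each from A, B, C = 17*3 = 51 chips; eligible A, B, C
Layer 18-28: 11 each from A, B = 11*2 = 22 chips; eligible A, B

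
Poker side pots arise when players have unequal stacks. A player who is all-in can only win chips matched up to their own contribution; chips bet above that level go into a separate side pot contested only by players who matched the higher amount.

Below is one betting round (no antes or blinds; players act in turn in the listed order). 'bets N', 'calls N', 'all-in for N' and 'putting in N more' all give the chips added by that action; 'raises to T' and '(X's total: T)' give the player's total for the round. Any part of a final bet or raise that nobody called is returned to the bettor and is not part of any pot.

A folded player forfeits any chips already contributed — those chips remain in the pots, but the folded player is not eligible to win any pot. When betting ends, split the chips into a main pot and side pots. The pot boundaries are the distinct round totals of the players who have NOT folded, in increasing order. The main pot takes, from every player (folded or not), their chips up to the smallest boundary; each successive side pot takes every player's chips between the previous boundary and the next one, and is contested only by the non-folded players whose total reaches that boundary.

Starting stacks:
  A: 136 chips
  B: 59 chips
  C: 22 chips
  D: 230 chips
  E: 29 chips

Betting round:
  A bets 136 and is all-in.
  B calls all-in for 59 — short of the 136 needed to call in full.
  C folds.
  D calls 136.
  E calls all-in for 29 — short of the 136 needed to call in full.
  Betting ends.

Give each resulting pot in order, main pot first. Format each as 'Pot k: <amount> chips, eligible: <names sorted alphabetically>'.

Pot 1: 116 chips, eligible: A, B, D, E
Pot 2: 90 chips, eligible: A, B, D
Pot 3: 154 chips, eligible: A, D

Derivation:
Contributions: A=136, B=59, D=136, E=29
Folded: C
Pot levels (distinct totals of non-folded players): 29, 59, 136
Layer 1-29: 29 each from A, B, D, E = 29*4 = 116 chips; eligible A, B, D, E
Layer 30-59: 30 each from A, B, D = 30*3 = 90 chips; eligible A, B, D
Layer 60-136: 77 each from A, D = 77*2 = 154 chips; eligible A, D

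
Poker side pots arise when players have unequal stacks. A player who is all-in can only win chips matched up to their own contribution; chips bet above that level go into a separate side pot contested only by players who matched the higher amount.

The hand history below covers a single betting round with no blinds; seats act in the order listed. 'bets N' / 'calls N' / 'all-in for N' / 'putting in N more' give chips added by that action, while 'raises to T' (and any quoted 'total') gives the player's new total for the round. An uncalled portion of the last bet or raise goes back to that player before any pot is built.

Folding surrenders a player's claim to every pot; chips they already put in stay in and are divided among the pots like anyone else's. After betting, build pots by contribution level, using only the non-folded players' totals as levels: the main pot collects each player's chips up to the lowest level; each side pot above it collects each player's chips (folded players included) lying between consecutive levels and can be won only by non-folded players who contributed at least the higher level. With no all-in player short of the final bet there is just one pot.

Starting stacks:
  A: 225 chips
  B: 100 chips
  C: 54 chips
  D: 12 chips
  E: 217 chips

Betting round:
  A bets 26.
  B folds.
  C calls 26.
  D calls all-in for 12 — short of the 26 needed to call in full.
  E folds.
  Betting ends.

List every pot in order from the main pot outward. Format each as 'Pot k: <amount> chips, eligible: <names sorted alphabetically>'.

Contributions: A=26, C=26, D=12
Folded: B, E
Pot levels (distinct totals of non-folded players): 12, 26
Layer 1-12: 12 each from A, C, D = 12*3 = 36 chips; eligible A, C, D
Layer 13-26: 14 each from A, C = 14*2 = 28 chips; eligible A, C

Pot 1: 36 chips, eligible: A, C, D
Pot 2: 28 chips, eligible: A, C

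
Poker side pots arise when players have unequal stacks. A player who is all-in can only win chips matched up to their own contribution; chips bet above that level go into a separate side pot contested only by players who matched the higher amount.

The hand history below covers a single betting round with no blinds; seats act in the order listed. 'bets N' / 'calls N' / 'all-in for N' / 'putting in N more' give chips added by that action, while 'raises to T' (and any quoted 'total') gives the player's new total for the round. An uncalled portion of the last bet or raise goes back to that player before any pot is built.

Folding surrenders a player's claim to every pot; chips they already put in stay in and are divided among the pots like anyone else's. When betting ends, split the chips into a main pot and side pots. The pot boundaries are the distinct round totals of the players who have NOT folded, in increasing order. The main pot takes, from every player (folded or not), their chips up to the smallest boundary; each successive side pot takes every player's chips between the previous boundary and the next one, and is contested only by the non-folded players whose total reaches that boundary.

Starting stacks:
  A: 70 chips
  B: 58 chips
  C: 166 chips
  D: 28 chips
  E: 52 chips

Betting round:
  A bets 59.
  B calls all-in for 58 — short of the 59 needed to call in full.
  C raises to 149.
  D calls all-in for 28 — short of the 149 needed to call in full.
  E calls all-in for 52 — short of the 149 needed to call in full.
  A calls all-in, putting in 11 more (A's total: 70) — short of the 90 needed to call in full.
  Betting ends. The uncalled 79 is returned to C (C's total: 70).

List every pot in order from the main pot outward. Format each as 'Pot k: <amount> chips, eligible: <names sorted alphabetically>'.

Pot 1: 140 chips, eligible: A, B, C, D, E
Pot 2: 96 chips, eligible: A, B, C, E
Pot 3: 18 chips, eligible: A, B, C
Pot 4: 24 chips, eligible: A, C

Derivation:
Contributions (after 79 returned to C): A=70, B=58, C=70, D=28, E=52
Pot levels (distinct totals of non-folded players): 28, 52, 58, 70
Layer 1-28: 28 each from A, B, C, D, E = 28*5 = 140 chips; eligible A, B, C, D, E
Layer 29-52: 24 each from A, B, C, E = 24*4 = 96 chips; eligible A, B, C, E
Layer 53-58: 6 each from A, B, C = 6*3 = 18 chips; eligible A, B, C
Layer 59-70: 12 each from A, C = 12*2 = 24 chips; eligible A, C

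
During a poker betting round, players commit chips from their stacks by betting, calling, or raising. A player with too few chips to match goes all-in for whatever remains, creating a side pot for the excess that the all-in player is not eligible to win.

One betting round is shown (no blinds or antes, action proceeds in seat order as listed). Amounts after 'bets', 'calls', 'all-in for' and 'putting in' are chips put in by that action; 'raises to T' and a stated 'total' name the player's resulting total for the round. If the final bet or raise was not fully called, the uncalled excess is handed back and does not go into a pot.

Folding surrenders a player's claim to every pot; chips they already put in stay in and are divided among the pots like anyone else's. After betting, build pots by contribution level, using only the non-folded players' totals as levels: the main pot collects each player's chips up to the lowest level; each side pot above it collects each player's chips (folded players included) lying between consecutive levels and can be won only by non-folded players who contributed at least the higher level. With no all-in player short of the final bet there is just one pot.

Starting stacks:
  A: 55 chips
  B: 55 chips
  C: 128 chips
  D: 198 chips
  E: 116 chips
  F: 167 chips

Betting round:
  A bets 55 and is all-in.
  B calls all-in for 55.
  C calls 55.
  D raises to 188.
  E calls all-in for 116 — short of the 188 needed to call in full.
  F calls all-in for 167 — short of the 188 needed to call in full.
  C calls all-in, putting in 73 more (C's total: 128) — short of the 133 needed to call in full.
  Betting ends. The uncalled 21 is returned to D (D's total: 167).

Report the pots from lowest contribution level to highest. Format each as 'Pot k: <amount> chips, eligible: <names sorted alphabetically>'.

Pot 1: 330 chips, eligible: A, B, C, D, E, F
Pot 2: 244 chips, eligible: C, D, E, F
Pot 3: 36 chips, eligible: C, D, F
Pot 4: 78 chips, eligible: D, F

Derivation:
Contributions (after 21 returned to D): A=55, B=55, C=128, D=167, E=116, F=167
Pot levels (distinct totals of non-folded players): 55, 116, 128, 167
Layer 1-55: 55 each from A, B, C, D, E, F = 55*6 = 330 chips; eligible A, B, C, D, E, F
Layer 56-116: 61 each from C, D, E, F = 61*4 = 244 chips; eligible C, D, E, F
Layer 117-128: 12 each from C, D, F = 12*3 = 36 chips; eligible C, D, F
Layer 129-167: 39 each from D, F = 39*2 = 78 chips; eligible D, F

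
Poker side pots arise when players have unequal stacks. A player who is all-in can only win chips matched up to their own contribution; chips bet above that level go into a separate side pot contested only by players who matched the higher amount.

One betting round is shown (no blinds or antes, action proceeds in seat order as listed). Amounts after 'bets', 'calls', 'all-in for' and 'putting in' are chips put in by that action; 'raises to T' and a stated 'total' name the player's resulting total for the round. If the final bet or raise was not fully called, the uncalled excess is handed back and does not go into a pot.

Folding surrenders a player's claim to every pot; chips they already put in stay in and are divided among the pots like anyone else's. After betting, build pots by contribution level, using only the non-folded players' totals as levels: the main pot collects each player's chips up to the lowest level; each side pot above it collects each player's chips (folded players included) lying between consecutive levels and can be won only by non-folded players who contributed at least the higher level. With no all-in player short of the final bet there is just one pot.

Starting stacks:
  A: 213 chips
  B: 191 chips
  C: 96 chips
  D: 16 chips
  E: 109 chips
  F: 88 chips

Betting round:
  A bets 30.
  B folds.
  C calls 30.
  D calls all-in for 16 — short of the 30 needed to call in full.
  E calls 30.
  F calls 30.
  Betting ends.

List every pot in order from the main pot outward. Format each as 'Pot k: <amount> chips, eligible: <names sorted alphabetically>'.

Pot 1: 80 chips, eligible: A, C, D, E, F
Pot 2: 56 chips, eligible: A, C, E, F

Derivation:
Contributions: A=30, C=30, D=16, E=30, F=30
Folded: B
Pot levels (distinct totals of non-folded players): 16, 30
Layer 1-16: 16 each from A, C, D, E, F = 16*5 = 80 chips; eligible A, C, D, E, F
Layer 17-30: 14 each from A, C, E, F = 14*4 = 56 chips; eligible A, C, E, F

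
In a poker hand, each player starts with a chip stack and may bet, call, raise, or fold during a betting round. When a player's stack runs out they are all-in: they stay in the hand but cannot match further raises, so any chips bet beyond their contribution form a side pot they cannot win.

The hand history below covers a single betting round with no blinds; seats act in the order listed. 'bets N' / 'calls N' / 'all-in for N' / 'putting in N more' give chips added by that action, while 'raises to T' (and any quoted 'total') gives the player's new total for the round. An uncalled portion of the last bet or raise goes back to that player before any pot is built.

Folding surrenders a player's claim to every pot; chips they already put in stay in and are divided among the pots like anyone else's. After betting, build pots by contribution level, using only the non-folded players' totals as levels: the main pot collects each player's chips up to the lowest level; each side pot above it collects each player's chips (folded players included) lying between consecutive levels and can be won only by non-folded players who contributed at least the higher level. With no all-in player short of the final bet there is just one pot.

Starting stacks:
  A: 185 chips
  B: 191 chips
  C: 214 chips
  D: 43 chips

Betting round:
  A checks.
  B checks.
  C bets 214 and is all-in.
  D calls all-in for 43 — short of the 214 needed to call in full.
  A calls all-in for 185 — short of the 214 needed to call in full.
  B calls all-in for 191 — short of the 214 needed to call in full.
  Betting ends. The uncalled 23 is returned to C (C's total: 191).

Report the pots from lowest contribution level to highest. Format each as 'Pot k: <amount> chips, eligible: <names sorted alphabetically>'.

Pot 1: 172 chips, eligible: A, B, C, D
Pot 2: 426 chips, eligible: A, B, C
Pot 3: 12 chips, eligible: B, C

Derivation:
Contributions (after 23 returned to C): A=185, B=191, C=191, D=43
Pot levels (distinct totals of non-folded players): 43, 185, 191
Layer 1-43: 43 each from A, B, C, D = 43*4 = 172 chips; eligible A, B, C, D
Layer 44-185: 142 each from A, B, C = 142*3 = 426 chips; eligible A, B, C
Layer 186-191: 6 each from B, C = 6*2 = 12 chips; eligible B, C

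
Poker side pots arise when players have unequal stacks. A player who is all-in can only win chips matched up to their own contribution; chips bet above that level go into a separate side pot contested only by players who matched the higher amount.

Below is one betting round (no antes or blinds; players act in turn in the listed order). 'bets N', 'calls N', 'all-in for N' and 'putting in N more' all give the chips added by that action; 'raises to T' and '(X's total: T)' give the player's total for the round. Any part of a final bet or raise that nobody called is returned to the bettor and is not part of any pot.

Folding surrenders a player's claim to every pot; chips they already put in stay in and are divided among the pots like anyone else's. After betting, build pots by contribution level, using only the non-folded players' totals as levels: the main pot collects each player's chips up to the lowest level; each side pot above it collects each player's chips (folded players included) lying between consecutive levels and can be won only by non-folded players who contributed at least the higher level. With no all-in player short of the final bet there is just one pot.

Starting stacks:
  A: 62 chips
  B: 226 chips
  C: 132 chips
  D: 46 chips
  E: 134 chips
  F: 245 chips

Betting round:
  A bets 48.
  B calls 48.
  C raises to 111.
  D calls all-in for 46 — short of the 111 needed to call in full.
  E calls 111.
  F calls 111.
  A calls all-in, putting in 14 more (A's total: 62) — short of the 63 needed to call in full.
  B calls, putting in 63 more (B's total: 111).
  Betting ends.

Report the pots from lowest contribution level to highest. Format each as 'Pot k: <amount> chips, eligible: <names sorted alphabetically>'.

Pot 1: 276 chips, eligible: A, B, C, D, E, F
Pot 2: 80 chips, eligible: A, B, C, E, F
Pot 3: 196 chips, eligible: B, C, E, F

Derivation:
Contributions: A=62, B=111, C=111, D=46, E=111, F=111
Pot levels (distinct totals of non-folded players): 46, 62, 111
Layer 1-46: 46 each from A, B, C, D, E, F = 46*6 = 276 chips; eligible A, B, C, D, E, F
Layer 47-62: 16 each from A, B, C, E, F = 16*5 = 80 chips; eligible A, B, C, E, F
Layer 63-111: 49 each from B, C, E, F = 49*4 = 196 chips; eligible B, C, E, F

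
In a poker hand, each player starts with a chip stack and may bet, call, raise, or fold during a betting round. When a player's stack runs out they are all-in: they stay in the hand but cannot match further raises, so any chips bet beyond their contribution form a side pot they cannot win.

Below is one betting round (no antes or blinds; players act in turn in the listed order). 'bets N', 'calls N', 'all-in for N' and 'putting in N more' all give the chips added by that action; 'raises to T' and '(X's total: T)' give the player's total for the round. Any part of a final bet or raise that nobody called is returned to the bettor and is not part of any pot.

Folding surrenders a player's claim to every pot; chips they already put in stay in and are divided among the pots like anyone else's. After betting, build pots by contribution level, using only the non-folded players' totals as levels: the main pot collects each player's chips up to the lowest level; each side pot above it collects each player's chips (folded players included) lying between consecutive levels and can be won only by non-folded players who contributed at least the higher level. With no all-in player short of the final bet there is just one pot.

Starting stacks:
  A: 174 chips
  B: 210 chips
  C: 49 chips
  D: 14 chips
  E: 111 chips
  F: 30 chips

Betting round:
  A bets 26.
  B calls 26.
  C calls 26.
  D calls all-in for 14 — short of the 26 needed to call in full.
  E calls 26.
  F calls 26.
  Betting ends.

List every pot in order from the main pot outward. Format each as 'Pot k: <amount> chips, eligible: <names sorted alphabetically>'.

Pot 1: 84 chips, eligible: A, B, C, D, E, F
Pot 2: 60 chips, eligible: A, B, C, E, F

Derivation:
Contributions: A=26, B=26, C=26, D=14, E=26, F=26
Pot levels (distinct totals of non-folded players): 14, 26
Layer 1-14: 14 each from A, B, C, D, E, F = 14*6 = 84 chips; eligible A, B, C, D, E, F
Layer 15-26: 12 each from A, B, C, E, F = 12*5 = 60 chips; eligible A, B, C, E, F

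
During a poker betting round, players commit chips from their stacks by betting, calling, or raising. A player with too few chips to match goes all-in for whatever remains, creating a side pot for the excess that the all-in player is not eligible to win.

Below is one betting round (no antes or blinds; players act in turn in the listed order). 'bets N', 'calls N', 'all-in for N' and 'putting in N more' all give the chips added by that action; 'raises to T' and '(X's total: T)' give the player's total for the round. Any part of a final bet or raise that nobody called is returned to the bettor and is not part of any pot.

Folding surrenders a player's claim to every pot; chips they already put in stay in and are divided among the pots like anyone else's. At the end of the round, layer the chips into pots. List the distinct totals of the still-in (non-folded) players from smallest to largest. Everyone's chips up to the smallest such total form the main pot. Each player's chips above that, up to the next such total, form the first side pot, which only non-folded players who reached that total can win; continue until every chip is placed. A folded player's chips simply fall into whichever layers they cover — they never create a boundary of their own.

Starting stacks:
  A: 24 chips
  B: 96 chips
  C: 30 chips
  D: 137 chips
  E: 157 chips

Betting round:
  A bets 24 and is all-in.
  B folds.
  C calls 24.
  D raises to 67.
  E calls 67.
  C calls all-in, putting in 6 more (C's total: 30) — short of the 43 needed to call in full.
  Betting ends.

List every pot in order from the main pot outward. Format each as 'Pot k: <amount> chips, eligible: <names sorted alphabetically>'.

Pot 1: 96 chips, eligible: A, C, D, E
Pot 2: 18 chips, eligible: C, D, E
Pot 3: 74 chips, eligible: D, E

Derivation:
Contributions: A=24, C=30, D=67, E=67
Folded: B
Pot levels (distinct totals of non-folded players): 24, 30, 67
Layer 1-24: 24 each from A, C, D, E = 24*4 = 96 chips; eligible A, C, D, E
Layer 25-30: 6 each from C, D, E = 6*3 = 18 chips; eligible C, D, E
Layer 31-67: 37 each from D, E = 37*2 = 74 chips; eligible D, E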